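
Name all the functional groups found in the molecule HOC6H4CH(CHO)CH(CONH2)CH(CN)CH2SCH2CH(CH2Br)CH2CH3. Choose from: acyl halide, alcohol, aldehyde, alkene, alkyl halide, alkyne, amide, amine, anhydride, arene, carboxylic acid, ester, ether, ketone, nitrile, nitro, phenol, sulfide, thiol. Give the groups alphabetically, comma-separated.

Taking each segment in turn:
  HOC6H4: –OH attached directly to an aromatic ring → phenol (not alcohol); the ring itself is an arene.
  CH(CHO): pendant –CHO: carbonyl C bonded to C and H → aldehyde.
  CH(CONH2): pendant –CONH2: carbonyl C bonded to C and N → amide.
  CH(CN): pendant –C≡N: nitrile.
  CH2SCH2: C–S–C linkage → sulfide (thioether).
  CH(CH2Br): pendant –CH2X: halogen on sp³ carbon → alkyl halide.

aldehyde, alkyl halide, amide, arene, nitrile, phenol, sulfide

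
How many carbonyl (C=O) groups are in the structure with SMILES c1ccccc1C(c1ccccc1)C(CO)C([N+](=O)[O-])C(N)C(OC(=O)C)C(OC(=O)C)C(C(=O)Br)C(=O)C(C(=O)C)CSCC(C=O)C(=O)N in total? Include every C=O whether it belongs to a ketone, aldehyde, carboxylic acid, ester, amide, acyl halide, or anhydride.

CH(OCOCH3): ester, 1 C=O (running total 1).
CH(OCOCH3): ester, 1 C=O (running total 2).
CH(COBr): acyl halide, 1 C=O (running total 3).
CO: ketone, 1 C=O (running total 4).
CH(COCH3): ketone, 1 C=O (running total 5).
CH(CHO): aldehyde, 1 C=O (running total 6).
CONH2: amide, 1 C=O (running total 7).

7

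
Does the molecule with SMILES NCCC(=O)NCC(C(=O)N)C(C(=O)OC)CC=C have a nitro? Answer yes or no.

Taking each segment in turn:
  H2NCH2: –NH2 on an sp³ carbon with no adjacent C=O → amine.
  CH2CONHCH2: –C(=O)–N– linkage → amide (the N is not an amine).
  CH(CONH2): pendant –CONH2: carbonyl C bonded to C and N → amide.
  CH(COOCH3): pendant –COOCH3: carbonyl C bonded to C and –OCH3 → ester.
  CH=CH2: C=C double bond → alkene.
The groups actually present are: alkene, amide, amine, ester.

no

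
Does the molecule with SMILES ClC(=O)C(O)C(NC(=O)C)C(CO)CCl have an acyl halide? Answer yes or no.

Reading the structure from left to right:
  ClCO: –C(=O)Cl: carbonyl C bonded to C and to a halogen → acyl halide (not alkyl halide).
  CH(OH): –OH on an sp³ carbon → alcohol (secondary).
  CH(NHCOCH3): pendant –NHC(=O)CH3: N bonded to a carbonyl → amide (not amine).
  CH(CH2OH): pendant –CH2OH on an sp³ backbone C → alcohol.
  CH2Cl: halogen on an sp³ carbon → alkyl halide.
The ClCO segment supplies the acyl halide: –C(=O)Cl: carbonyl C bonded to C and to a halogen → acyl halide (not alkyl halide).

yes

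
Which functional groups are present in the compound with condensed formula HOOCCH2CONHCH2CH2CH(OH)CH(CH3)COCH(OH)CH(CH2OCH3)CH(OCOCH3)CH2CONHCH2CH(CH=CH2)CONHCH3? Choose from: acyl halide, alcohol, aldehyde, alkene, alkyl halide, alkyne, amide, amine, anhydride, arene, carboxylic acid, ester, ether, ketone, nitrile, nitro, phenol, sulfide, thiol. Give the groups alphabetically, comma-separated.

alcohol, alkene, amide, carboxylic acid, ester, ether, ketone

Reading the structure from left to right:
  HOOC: –COOH: carbonyl C bonded to –OH and C → carboxylic acid (the –OH is not a separate alcohol).
  CH2CONHCH2: –C(=O)–N– linkage → amide (the N is not an amine).
  CH(OH): –OH on an sp³ carbon → alcohol (secondary).
  CO: –C(=O)– with carbon on both sides → ketone.
  CH(OH): –OH on an sp³ carbon → alcohol (secondary).
  CH(CH2OCH3): pendant –CH2OCH3: C–O–C linkage → ether.
  CH(OCOCH3): pendant –OC(=O)CH3: an acyloxy group → ester.
  CH2CONHCH2: –C(=O)–N– linkage → amide (the N is not an amine).
  CH(CH=CH2): pendant –CH=CH2: C=C double bond → alkene.
  CONHCH3: –C(=O)NHCH3: carbonyl C bonded to C and to N → amide (the N is not an amine).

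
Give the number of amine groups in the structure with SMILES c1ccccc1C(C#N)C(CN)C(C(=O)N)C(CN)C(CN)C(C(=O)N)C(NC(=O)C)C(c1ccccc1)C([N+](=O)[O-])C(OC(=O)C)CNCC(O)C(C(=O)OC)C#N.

C6H5– phenyl ring → arene.
pendant –C≡N: nitrile.
pendant –CH2NH2: N on sp³ C, no adjacent C=O → amine.
pendant –CONH2: carbonyl C bonded to C and N → amide.
pendant –CH2NH2: N on sp³ C, no adjacent C=O → amine.
pendant –CH2NH2: N on sp³ C, no adjacent C=O → amine.
pendant –CONH2: carbonyl C bonded to C and N → amide.
pendant –NHC(=O)CH3: N bonded to a carbonyl → amide (not amine).
pendant –C6H5: benzene ring → arene.
–NO2 on an sp³ carbon → nitro (the N=O is not a carbonyl).
pendant –OC(=O)CH3: an acyloxy group → ester.
C–N–C with sp³ carbons and no adjacent C=O → amine (secondary).
–OH on an sp³ carbon → alcohol (secondary).
pendant –COOCH3: carbonyl C bonded to C and –OCH3 → ester.
–C≡N: carbon triple-bonded to nitrogen → nitrile.
Amine appears at: CH(CH2NH2), CH(CH2NH2), CH(CH2NH2), CH2NHCH2 → 4.

4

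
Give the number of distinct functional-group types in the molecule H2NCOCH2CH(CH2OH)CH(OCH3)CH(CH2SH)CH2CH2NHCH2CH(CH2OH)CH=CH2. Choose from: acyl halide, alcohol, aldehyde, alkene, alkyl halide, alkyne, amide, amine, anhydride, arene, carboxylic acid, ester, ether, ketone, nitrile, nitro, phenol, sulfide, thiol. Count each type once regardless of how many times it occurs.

6

Taking each segment in turn:
  H2NCO: –C(=O)NH2: carbonyl C bonded to C and to N → amide (the N is not a separate amine).
  CH(CH2OH): pendant –CH2OH on an sp³ backbone C → alcohol.
  CH(OCH3): pendant –OCH3: C–O–C with sp³ C, no adjacent C=O → ether.
  CH(CH2SH): pendant –CH2SH → thiol.
  CH2NHCH2: C–N–C with sp³ carbons and no adjacent C=O → amine (secondary).
  CH(CH2OH): pendant –CH2OH on an sp³ backbone C → alcohol.
  CH=CH2: C=C double bond → alkene.
Distinct types present: alcohol, alkene, amide, amine, ether, thiol.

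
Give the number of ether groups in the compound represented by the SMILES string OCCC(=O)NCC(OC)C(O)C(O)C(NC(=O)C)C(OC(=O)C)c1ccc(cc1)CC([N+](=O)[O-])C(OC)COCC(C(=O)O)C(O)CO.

Reading the structure from left to right:
  HOCH2: HO– on an sp³ carbon → alcohol.
  CH2CONHCH2: –C(=O)–N– linkage → amide (the N is not an amine).
  CH(OCH3): pendant –OCH3: C–O–C with sp³ C, no adjacent C=O → ether.
  CH(OH): –OH on an sp³ carbon → alcohol (secondary).
  CH(OH): –OH on an sp³ carbon → alcohol (secondary).
  CH(NHCOCH3): pendant –NHC(=O)CH3: N bonded to a carbonyl → amide (not amine).
  CH(OCOCH3): pendant –OC(=O)CH3: an acyloxy group → ester.
  C6H4: para-disubstituted benzene ring → arene.
  CH(NO2): –NO2 on an sp³ carbon → nitro (the N=O is not a carbonyl).
  CH(OCH3): pendant –OCH3: C–O–C with sp³ C, no adjacent C=O → ether.
  CH2OCH2: C–O–C with sp³ carbons on both sides and no adjacent C=O → ether.
  CH(COOH): pendant –COOH: carbonyl C bonded to C and –OH → carboxylic acid.
  CH(OH): –OH on an sp³ carbon → alcohol (secondary).
  CH2OH: –OH on an sp³ carbon → alcohol.
Ether appears at: CH(OCH3), CH(OCH3), CH2OCH2 → 3.

3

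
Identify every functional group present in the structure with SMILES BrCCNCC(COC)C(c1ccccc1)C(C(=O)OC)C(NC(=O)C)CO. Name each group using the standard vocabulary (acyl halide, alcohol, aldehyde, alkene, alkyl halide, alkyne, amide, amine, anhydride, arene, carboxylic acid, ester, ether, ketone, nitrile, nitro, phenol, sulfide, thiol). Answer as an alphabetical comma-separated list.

alcohol, alkyl halide, amide, amine, arene, ester, ether

Taking each segment in turn:
  BrCH2: halogen on an sp³ carbon → alkyl halide.
  CH2NHCH2: C–N–C with sp³ carbons and no adjacent C=O → amine (secondary).
  CH(CH2OCH3): pendant –CH2OCH3: C–O–C linkage → ether.
  CH(C6H5): pendant –C6H5: benzene ring → arene.
  CH(COOCH3): pendant –COOCH3: carbonyl C bonded to C and –OCH3 → ester.
  CH(NHCOCH3): pendant –NHC(=O)CH3: N bonded to a carbonyl → amide (not amine).
  CH2OH: –OH on an sp³ carbon → alcohol.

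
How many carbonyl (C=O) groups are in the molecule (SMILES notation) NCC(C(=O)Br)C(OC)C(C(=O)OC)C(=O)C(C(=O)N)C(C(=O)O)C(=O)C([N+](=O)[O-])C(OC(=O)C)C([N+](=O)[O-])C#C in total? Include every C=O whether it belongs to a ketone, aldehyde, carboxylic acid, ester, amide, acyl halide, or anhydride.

7

CH(COBr): acyl halide, 1 C=O (running total 1).
CH(COOCH3): ester, 1 C=O (running total 2).
CO: ketone, 1 C=O (running total 3).
CH(CONH2): amide, 1 C=O (running total 4).
CH(COOH): carboxylic acid, 1 C=O (running total 5).
CO: ketone, 1 C=O (running total 6).
CH(OCOCH3): ester, 1 C=O (running total 7).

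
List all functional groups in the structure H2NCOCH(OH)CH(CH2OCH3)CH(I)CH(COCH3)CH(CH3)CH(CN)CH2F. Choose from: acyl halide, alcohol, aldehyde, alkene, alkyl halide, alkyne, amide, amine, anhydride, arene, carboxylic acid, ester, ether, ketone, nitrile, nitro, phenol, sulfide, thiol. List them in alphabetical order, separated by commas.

Reading the structure from left to right:
  H2NCO: –C(=O)NH2: carbonyl C bonded to C and to N → amide (the N is not a separate amine).
  CH(OH): –OH on an sp³ carbon → alcohol (secondary).
  CH(CH2OCH3): pendant –CH2OCH3: C–O–C linkage → ether.
  CH(I): halogen on an sp³ carbon → alkyl halide.
  CH(COCH3): pendant –COCH3: carbonyl C bonded to two carbons → ketone.
  CH(CN): pendant –C≡N: nitrile.
  CH2F: halogen on an sp³ carbon → alkyl halide.

alcohol, alkyl halide, amide, ether, ketone, nitrile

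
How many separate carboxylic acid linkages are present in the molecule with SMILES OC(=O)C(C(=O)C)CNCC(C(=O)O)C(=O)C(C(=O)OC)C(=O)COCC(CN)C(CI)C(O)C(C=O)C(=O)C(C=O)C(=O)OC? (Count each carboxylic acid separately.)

–COOH: carbonyl C bonded to –OH and C → carboxylic acid (the –OH is not a separate alcohol).
pendant –COCH3: carbonyl C bonded to two carbons → ketone.
C–N–C with sp³ carbons and no adjacent C=O → amine (secondary).
pendant –COOH: carbonyl C bonded to C and –OH → carboxylic acid.
–C(=O)– with carbon on both sides → ketone.
pendant –COOCH3: carbonyl C bonded to C and –OCH3 → ester.
–C(=O)– with carbon on both sides → ketone.
C–O–C with sp³ carbons on both sides and no adjacent C=O → ether.
pendant –CH2NH2: N on sp³ C, no adjacent C=O → amine.
pendant –CH2X: halogen on sp³ carbon → alkyl halide.
–OH on an sp³ carbon → alcohol (secondary).
pendant –CHO: carbonyl C bonded to C and H → aldehyde.
–C(=O)– with carbon on both sides → ketone.
pendant –CHO: carbonyl C bonded to C and H → aldehyde.
–C(=O)OCH3: carbonyl C bonded to C and to –OCH3 → ester (not ketone + ether).
Carboxylic acid appears at: HOOC, CH(COOH) → 2.

2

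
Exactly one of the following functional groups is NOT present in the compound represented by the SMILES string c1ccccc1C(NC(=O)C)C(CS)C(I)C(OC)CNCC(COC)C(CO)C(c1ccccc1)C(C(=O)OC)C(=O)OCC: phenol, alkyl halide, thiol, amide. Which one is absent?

thiol: present (CH(CH2SH) — pendant –CH2SH → thiol).
amide: present (CH(NHCOCH3) — pendant –NHC(=O)CH3: N bonded to a carbonyl → amide (not amine)).
alkyl halide: present (CH(I) — halogen on an sp³ carbon → alkyl halide).
phenol: absent. In CH(CH2OH), the –OH is on an sp³ carbon, not on an aromatic ring, so it is an alcohol.

phenol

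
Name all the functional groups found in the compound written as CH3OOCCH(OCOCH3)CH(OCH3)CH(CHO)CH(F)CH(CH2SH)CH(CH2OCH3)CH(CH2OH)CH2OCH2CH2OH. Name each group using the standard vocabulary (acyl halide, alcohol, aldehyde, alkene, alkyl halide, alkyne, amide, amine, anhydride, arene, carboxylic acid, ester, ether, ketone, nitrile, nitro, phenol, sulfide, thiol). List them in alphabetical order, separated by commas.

alcohol, aldehyde, alkyl halide, ester, ether, thiol

CH3O–C(=O)–: carbonyl C bonded to C and to –OCH3 → ester (not ketone + ether).
pendant –OC(=O)CH3: an acyloxy group → ester.
pendant –OCH3: C–O–C with sp³ C, no adjacent C=O → ether.
pendant –CHO: carbonyl C bonded to C and H → aldehyde.
halogen on an sp³ carbon → alkyl halide.
pendant –CH2SH → thiol.
pendant –CH2OCH3: C–O–C linkage → ether.
pendant –CH2OH on an sp³ backbone C → alcohol.
C–O–C with sp³ carbons on both sides and no adjacent C=O → ether.
–OH on an sp³ carbon → alcohol.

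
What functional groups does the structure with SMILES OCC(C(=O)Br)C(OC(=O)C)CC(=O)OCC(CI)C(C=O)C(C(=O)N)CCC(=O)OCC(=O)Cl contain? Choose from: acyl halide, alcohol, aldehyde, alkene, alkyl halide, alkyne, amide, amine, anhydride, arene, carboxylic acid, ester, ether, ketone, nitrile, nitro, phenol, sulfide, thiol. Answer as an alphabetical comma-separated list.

acyl halide, alcohol, aldehyde, alkyl halide, amide, ester

Taking each segment in turn:
  HOCH2: HO– on an sp³ carbon → alcohol.
  CH(COBr): pendant –C(=O)X: carbonyl C bonded to C and halogen → acyl halide.
  CH(OCOCH3): pendant –OC(=O)CH3: an acyloxy group → ester.
  CH2COOCH2: –C(=O)–O–C with C on the carbonyl side → ester.
  CH(CH2I): pendant –CH2X: halogen on sp³ carbon → alkyl halide.
  CH(CHO): pendant –CHO: carbonyl C bonded to C and H → aldehyde.
  CH(CONH2): pendant –CONH2: carbonyl C bonded to C and N → amide.
  CH2COOCH2: –C(=O)–O–C with C on the carbonyl side → ester.
  COCl: –C(=O)Cl: carbonyl C bonded to C and to a halogen → acyl halide (not alkyl halide).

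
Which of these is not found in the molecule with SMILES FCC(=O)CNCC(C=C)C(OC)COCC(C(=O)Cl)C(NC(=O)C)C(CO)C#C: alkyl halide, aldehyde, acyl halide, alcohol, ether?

alkyl halide: present (FCH2 — halogen on an sp³ carbon → alkyl halide).
ether: present (CH(OCH3) — pendant –OCH3: C–O–C with sp³ C, no adjacent C=O → ether).
alcohol: present (CH(CH2OH) — pendant –CH2OH on an sp³ backbone C → alcohol).
acyl halide: present (CH(COCl) — pendant –C(=O)X: carbonyl C bonded to C and halogen → acyl halide).
aldehyde: absent. In CO, the carbonyl carbon is bonded to two carbons, so it is a ketone, not an aldehyde.

aldehyde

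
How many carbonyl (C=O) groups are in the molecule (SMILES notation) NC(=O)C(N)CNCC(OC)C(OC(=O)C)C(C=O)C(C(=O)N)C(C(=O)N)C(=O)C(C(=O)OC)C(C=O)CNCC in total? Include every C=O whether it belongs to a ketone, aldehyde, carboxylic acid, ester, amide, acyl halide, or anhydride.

8

H2NCO: amide, 1 C=O (running total 1).
CH(OCOCH3): ester, 1 C=O (running total 2).
CH(CHO): aldehyde, 1 C=O (running total 3).
CH(CONH2): amide, 1 C=O (running total 4).
CH(CONH2): amide, 1 C=O (running total 5).
CO: ketone, 1 C=O (running total 6).
CH(COOCH3): ester, 1 C=O (running total 7).
CH(CHO): aldehyde, 1 C=O (running total 8).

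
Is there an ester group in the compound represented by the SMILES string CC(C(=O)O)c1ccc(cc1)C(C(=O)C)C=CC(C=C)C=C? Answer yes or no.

pendant –COOH: carbonyl C bonded to C and –OH → carboxylic acid.
para-disubstituted benzene ring → arene.
pendant –COCH3: carbonyl C bonded to two carbons → ketone.
C=C double bond → alkene.
pendant –CH=CH2: C=C double bond → alkene.
C=C double bond → alkene.
The groups actually present are: alkene, arene, carboxylic acid, ketone.

no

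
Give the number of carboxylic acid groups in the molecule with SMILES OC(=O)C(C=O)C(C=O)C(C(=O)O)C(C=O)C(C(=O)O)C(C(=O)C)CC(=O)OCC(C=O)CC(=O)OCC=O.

3

–COOH: carbonyl C bonded to –OH and C → carboxylic acid (the –OH is not a separate alcohol).
pendant –CHO: carbonyl C bonded to C and H → aldehyde.
pendant –CHO: carbonyl C bonded to C and H → aldehyde.
pendant –COOH: carbonyl C bonded to C and –OH → carboxylic acid.
pendant –CHO: carbonyl C bonded to C and H → aldehyde.
pendant –COOH: carbonyl C bonded to C and –OH → carboxylic acid.
pendant –COCH3: carbonyl C bonded to two carbons → ketone.
–C(=O)–O–C with C on the carbonyl side → ester.
pendant –CHO: carbonyl C bonded to C and H → aldehyde.
–C(=O)–O–C with C on the carbonyl side → ester.
terminal –CHO: carbonyl C bonded to H and C → aldehyde.
Carboxylic acid appears at: HOOC, CH(COOH), CH(COOH) → 3.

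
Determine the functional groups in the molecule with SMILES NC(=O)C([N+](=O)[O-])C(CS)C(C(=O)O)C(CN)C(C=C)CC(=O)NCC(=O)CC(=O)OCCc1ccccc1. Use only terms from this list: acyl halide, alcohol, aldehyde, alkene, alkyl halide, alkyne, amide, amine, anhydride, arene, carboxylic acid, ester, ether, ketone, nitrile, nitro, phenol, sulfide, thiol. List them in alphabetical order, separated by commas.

Working along the chain:
  H2NCO: –C(=O)NH2: carbonyl C bonded to C and to N → amide (the N is not a separate amine).
  CH(NO2): –NO2 on an sp³ carbon → nitro (the N=O is not a carbonyl).
  CH(CH2SH): pendant –CH2SH → thiol.
  CH(COOH): pendant –COOH: carbonyl C bonded to C and –OH → carboxylic acid.
  CH(CH2NH2): pendant –CH2NH2: N on sp³ C, no adjacent C=O → amine.
  CH(CH=CH2): pendant –CH=CH2: C=C double bond → alkene.
  CH2CONHCH2: –C(=O)–N– linkage → amide (the N is not an amine).
  CO: –C(=O)– with carbon on both sides → ketone.
  CH2COOCH2: –C(=O)–O–C with C on the carbonyl side → ester.
  C6H5: –C6H5 phenyl ring → arene.

alkene, amide, amine, arene, carboxylic acid, ester, ketone, nitro, thiol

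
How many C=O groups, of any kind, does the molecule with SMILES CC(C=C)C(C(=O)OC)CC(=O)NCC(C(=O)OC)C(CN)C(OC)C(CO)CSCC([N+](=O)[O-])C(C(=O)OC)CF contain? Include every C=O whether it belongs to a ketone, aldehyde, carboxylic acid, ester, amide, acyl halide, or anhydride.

CH(COOCH3): ester, 1 C=O (running total 1).
CH2CONHCH2: amide, 1 C=O (running total 2).
CH(COOCH3): ester, 1 C=O (running total 3).
CH(COOCH3): ester, 1 C=O (running total 4).

4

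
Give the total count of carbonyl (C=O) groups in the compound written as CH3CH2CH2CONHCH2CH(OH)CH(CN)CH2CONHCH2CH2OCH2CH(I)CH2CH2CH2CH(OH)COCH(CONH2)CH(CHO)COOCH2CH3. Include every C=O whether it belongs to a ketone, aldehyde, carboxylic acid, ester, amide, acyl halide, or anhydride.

CH2CONHCH2: amide, 1 C=O (running total 1).
CH2CONHCH2: amide, 1 C=O (running total 2).
CO: ketone, 1 C=O (running total 3).
CH(CONH2): amide, 1 C=O (running total 4).
CH(CHO): aldehyde, 1 C=O (running total 5).
COOCH2CH3: ester, 1 C=O (running total 6).

6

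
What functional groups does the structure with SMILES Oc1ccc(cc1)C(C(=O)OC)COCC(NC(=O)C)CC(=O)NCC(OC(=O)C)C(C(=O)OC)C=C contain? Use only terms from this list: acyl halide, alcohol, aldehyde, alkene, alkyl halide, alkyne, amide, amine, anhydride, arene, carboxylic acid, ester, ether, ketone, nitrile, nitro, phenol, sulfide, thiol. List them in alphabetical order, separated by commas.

alkene, amide, arene, ester, ether, phenol

Reading the structure from left to right:
  HOC6H4: –OH attached directly to an aromatic ring → phenol (not alcohol); the ring itself is an arene.
  CH(COOCH3): pendant –COOCH3: carbonyl C bonded to C and –OCH3 → ester.
  CH2OCH2: C–O–C with sp³ carbons on both sides and no adjacent C=O → ether.
  CH(NHCOCH3): pendant –NHC(=O)CH3: N bonded to a carbonyl → amide (not amine).
  CH2CONHCH2: –C(=O)–N– linkage → amide (the N is not an amine).
  CH(OCOCH3): pendant –OC(=O)CH3: an acyloxy group → ester.
  CH(COOCH3): pendant –COOCH3: carbonyl C bonded to C and –OCH3 → ester.
  CH=CH2: C=C double bond → alkene.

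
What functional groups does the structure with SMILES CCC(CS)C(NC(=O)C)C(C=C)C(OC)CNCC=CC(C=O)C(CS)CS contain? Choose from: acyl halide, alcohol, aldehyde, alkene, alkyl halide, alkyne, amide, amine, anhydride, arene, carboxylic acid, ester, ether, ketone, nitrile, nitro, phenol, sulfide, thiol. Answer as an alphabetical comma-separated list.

Reading the structure from left to right:
  CH(CH2SH): pendant –CH2SH → thiol.
  CH(NHCOCH3): pendant –NHC(=O)CH3: N bonded to a carbonyl → amide (not amine).
  CH(CH=CH2): pendant –CH=CH2: C=C double bond → alkene.
  CH(OCH3): pendant –OCH3: C–O–C with sp³ C, no adjacent C=O → ether.
  CH2NHCH2: C–N–C with sp³ carbons and no adjacent C=O → amine (secondary).
  CH=CH: C=C double bond → alkene.
  CH(CHO): pendant –CHO: carbonyl C bonded to C and H → aldehyde.
  CH(CH2SH): pendant –CH2SH → thiol.
  CH2SH: –SH on an sp³ carbon → thiol.

aldehyde, alkene, amide, amine, ether, thiol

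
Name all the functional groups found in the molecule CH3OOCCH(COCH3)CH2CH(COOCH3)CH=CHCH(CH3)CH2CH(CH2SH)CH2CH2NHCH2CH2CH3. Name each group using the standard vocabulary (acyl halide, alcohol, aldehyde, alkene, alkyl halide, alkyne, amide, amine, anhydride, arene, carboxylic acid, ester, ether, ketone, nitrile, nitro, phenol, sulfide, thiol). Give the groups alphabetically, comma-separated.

alkene, amine, ester, ketone, thiol

Taking each segment in turn:
  CH3OOC: CH3O–C(=O)–: carbonyl C bonded to C and to –OCH3 → ester (not ketone + ether).
  CH(COCH3): pendant –COCH3: carbonyl C bonded to two carbons → ketone.
  CH(COOCH3): pendant –COOCH3: carbonyl C bonded to C and –OCH3 → ester.
  CH=CH: C=C double bond → alkene.
  CH(CH2SH): pendant –CH2SH → thiol.
  CH2NHCH2: C–N–C with sp³ carbons and no adjacent C=O → amine (secondary).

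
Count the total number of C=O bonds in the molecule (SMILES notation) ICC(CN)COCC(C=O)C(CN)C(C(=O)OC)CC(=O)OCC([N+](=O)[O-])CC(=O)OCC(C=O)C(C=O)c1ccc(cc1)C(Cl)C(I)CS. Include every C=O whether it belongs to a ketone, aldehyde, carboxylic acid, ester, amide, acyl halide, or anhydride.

6

CH(CHO): aldehyde, 1 C=O (running total 1).
CH(COOCH3): ester, 1 C=O (running total 2).
CH2COOCH2: ester, 1 C=O (running total 3).
CH2COOCH2: ester, 1 C=O (running total 4).
CH(CHO): aldehyde, 1 C=O (running total 5).
CH(CHO): aldehyde, 1 C=O (running total 6).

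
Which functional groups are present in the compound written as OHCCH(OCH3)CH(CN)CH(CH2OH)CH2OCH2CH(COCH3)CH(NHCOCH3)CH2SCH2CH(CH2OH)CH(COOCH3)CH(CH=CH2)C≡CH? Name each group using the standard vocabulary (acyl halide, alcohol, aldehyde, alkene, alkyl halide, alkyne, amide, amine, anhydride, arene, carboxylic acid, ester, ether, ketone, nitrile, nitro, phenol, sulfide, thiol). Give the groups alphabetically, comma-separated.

alcohol, aldehyde, alkene, alkyne, amide, ester, ether, ketone, nitrile, sulfide

terminal –CHO: carbonyl C bonded to H and C → aldehyde.
pendant –OCH3: C–O–C with sp³ C, no adjacent C=O → ether.
pendant –C≡N: nitrile.
pendant –CH2OH on an sp³ backbone C → alcohol.
C–O–C with sp³ carbons on both sides and no adjacent C=O → ether.
pendant –COCH3: carbonyl C bonded to two carbons → ketone.
pendant –NHC(=O)CH3: N bonded to a carbonyl → amide (not amine).
C–S–C linkage → sulfide (thioether).
pendant –CH2OH on an sp³ backbone C → alcohol.
pendant –COOCH3: carbonyl C bonded to C and –OCH3 → ester.
pendant –CH=CH2: C=C double bond → alkene.
C≡C triple bond → alkyne.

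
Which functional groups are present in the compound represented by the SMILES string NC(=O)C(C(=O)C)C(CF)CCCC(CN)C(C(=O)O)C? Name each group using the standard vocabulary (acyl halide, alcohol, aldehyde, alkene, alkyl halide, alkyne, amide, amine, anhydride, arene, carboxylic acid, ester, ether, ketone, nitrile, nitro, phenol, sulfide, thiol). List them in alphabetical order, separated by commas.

alkyl halide, amide, amine, carboxylic acid, ketone

–C(=O)NH2: carbonyl C bonded to C and to N → amide (the N is not a separate amine).
pendant –COCH3: carbonyl C bonded to two carbons → ketone.
pendant –CH2X: halogen on sp³ carbon → alkyl halide.
pendant –CH2NH2: N on sp³ C, no adjacent C=O → amine.
pendant –COOH: carbonyl C bonded to C and –OH → carboxylic acid.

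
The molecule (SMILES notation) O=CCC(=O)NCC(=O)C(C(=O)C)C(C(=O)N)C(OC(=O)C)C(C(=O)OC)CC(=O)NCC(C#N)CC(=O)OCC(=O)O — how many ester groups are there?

Working along the chain:
  OHC: terminal –CHO: carbonyl C bonded to H and C → aldehyde.
  CH2CONHCH2: –C(=O)–N– linkage → amide (the N is not an amine).
  CO: –C(=O)– with carbon on both sides → ketone.
  CH(COCH3): pendant –COCH3: carbonyl C bonded to two carbons → ketone.
  CH(CONH2): pendant –CONH2: carbonyl C bonded to C and N → amide.
  CH(OCOCH3): pendant –OC(=O)CH3: an acyloxy group → ester.
  CH(COOCH3): pendant –COOCH3: carbonyl C bonded to C and –OCH3 → ester.
  CH2CONHCH2: –C(=O)–N– linkage → amide (the N is not an amine).
  CH(CN): pendant –C≡N: nitrile.
  CH2COOCH2: –C(=O)–O–C with C on the carbonyl side → ester.
  COOH: –COOH: carbonyl C bonded to –OH and C → carboxylic acid (the –OH is not a separate alcohol).
Ester appears at: CH(OCOCH3), CH(COOCH3), CH2COOCH2 → 3.

3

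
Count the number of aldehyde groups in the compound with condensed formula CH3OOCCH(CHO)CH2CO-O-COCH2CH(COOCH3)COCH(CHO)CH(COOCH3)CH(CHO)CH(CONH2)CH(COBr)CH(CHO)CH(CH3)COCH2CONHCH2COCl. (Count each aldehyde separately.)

CH3O–C(=O)–: carbonyl C bonded to C and to –OCH3 → ester (not ketone + ether).
pendant –CHO: carbonyl C bonded to C and H → aldehyde.
two acyl groups sharing one oxygen, –C(=O)–O–C(=O)– → anhydride.
pendant –COOCH3: carbonyl C bonded to C and –OCH3 → ester.
–C(=O)– with carbon on both sides → ketone.
pendant –CHO: carbonyl C bonded to C and H → aldehyde.
pendant –COOCH3: carbonyl C bonded to C and –OCH3 → ester.
pendant –CHO: carbonyl C bonded to C and H → aldehyde.
pendant –CONH2: carbonyl C bonded to C and N → amide.
pendant –C(=O)X: carbonyl C bonded to C and halogen → acyl halide.
pendant –CHO: carbonyl C bonded to C and H → aldehyde.
–C(=O)– with carbon on both sides → ketone.
–C(=O)–N– linkage → amide (the N is not an amine).
–C(=O)Cl: carbonyl C bonded to C and to a halogen → acyl halide (not alkyl halide).
Aldehyde appears at: CH(CHO), CH(CHO), CH(CHO), CH(CHO) → 4.

4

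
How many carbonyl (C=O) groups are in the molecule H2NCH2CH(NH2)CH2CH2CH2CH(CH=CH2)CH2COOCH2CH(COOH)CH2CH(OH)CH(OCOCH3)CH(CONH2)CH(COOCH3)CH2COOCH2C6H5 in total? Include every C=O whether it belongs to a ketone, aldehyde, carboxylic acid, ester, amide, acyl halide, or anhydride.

CH2COOCH2: ester, 1 C=O (running total 1).
CH(COOH): carboxylic acid, 1 C=O (running total 2).
CH(OCOCH3): ester, 1 C=O (running total 3).
CH(CONH2): amide, 1 C=O (running total 4).
CH(COOCH3): ester, 1 C=O (running total 5).
CH2COOCH2: ester, 1 C=O (running total 6).

6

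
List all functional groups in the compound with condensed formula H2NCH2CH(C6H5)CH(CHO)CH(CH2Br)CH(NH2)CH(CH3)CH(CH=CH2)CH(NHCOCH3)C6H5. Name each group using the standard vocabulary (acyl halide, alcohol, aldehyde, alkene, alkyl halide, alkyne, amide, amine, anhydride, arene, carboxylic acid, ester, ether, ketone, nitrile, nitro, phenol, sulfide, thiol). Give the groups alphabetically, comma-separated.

aldehyde, alkene, alkyl halide, amide, amine, arene

–NH2 on an sp³ carbon with no adjacent C=O → amine.
pendant –C6H5: benzene ring → arene.
pendant –CHO: carbonyl C bonded to C and H → aldehyde.
pendant –CH2X: halogen on sp³ carbon → alkyl halide.
–NH2 on an sp³ carbon with no adjacent C=O → amine.
pendant –CH=CH2: C=C double bond → alkene.
pendant –NHC(=O)CH3: N bonded to a carbonyl → amide (not amine).
–C6H5 phenyl ring → arene.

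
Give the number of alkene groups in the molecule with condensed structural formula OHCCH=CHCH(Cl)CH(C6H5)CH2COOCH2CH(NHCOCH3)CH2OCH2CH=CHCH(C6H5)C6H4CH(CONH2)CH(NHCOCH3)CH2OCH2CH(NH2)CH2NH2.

2

Working along the chain:
  OHC: terminal –CHO: carbonyl C bonded to H and C → aldehyde.
  CH=CH: C=C double bond → alkene.
  CH(Cl): halogen on an sp³ carbon → alkyl halide.
  CH(C6H5): pendant –C6H5: benzene ring → arene.
  CH2COOCH2: –C(=O)–O–C with C on the carbonyl side → ester.
  CH(NHCOCH3): pendant –NHC(=O)CH3: N bonded to a carbonyl → amide (not amine).
  CH2OCH2: C–O–C with sp³ carbons on both sides and no adjacent C=O → ether.
  CH=CH: C=C double bond → alkene.
  CH(C6H5): pendant –C6H5: benzene ring → arene.
  C6H4: para-disubstituted benzene ring → arene.
  CH(CONH2): pendant –CONH2: carbonyl C bonded to C and N → amide.
  CH(NHCOCH3): pendant –NHC(=O)CH3: N bonded to a carbonyl → amide (not amine).
  CH2OCH2: C–O–C with sp³ carbons on both sides and no adjacent C=O → ether.
  CH(NH2): –NH2 on an sp³ carbon with no adjacent C=O → amine.
  CH2NH2: –NH2 on an sp³ carbon with no adjacent C=O → amine.
Alkene appears at: CH=CH, CH=CH → 2.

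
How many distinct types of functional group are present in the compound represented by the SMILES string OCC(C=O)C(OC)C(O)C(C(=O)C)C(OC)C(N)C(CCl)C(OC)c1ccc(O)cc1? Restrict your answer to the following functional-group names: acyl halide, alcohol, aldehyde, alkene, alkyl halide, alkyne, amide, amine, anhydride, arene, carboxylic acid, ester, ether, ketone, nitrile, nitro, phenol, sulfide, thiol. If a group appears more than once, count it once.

8

Reading the structure from left to right:
  HOCH2: HO– on an sp³ carbon → alcohol.
  CH(CHO): pendant –CHO: carbonyl C bonded to C and H → aldehyde.
  CH(OCH3): pendant –OCH3: C–O–C with sp³ C, no adjacent C=O → ether.
  CH(OH): –OH on an sp³ carbon → alcohol (secondary).
  CH(COCH3): pendant –COCH3: carbonyl C bonded to two carbons → ketone.
  CH(OCH3): pendant –OCH3: C–O–C with sp³ C, no adjacent C=O → ether.
  CH(NH2): –NH2 on an sp³ carbon with no adjacent C=O → amine.
  CH(CH2Cl): pendant –CH2X: halogen on sp³ carbon → alkyl halide.
  CH(OCH3): pendant –OCH3: C–O–C with sp³ C, no adjacent C=O → ether.
  C6H4OH: –OH attached directly to an aromatic ring → phenol (not alcohol); the ring itself is an arene.
Distinct types present: alcohol, aldehyde, alkyl halide, amine, arene, ether, ketone, phenol.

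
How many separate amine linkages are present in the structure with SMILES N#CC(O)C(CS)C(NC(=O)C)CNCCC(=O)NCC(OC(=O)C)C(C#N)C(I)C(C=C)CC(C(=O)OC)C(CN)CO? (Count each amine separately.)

2

Reading the structure from left to right:
  N≡C: N≡C–: carbon triple-bonded to nitrogen → nitrile.
  CH(OH): –OH on an sp³ carbon → alcohol (secondary).
  CH(CH2SH): pendant –CH2SH → thiol.
  CH(NHCOCH3): pendant –NHC(=O)CH3: N bonded to a carbonyl → amide (not amine).
  CH2NHCH2: C–N–C with sp³ carbons and no adjacent C=O → amine (secondary).
  CH2CONHCH2: –C(=O)–N– linkage → amide (the N is not an amine).
  CH(OCOCH3): pendant –OC(=O)CH3: an acyloxy group → ester.
  CH(CN): pendant –C≡N: nitrile.
  CH(I): halogen on an sp³ carbon → alkyl halide.
  CH(CH=CH2): pendant –CH=CH2: C=C double bond → alkene.
  CH(COOCH3): pendant –COOCH3: carbonyl C bonded to C and –OCH3 → ester.
  CH(CH2NH2): pendant –CH2NH2: N on sp³ C, no adjacent C=O → amine.
  CH2OH: –OH on an sp³ carbon → alcohol.
Amine appears at: CH2NHCH2, CH(CH2NH2) → 2.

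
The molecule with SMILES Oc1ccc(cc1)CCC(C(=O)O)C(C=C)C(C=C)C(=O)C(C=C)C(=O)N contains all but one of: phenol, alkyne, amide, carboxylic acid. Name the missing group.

phenol: present (HOC6H4 — –OH attached directly to an aromatic ring → phenol (not alcohol); the ring itself is an arene).
amide: present (CONH2 — –C(=O)NH2: carbonyl C bonded to C and to N → amide (the N is not a separate amine)).
carboxylic acid: present (CH(COOH) — pendant –COOH: carbonyl C bonded to C and –OH → carboxylic acid).
alkyne: no segment matches this pattern.

alkyne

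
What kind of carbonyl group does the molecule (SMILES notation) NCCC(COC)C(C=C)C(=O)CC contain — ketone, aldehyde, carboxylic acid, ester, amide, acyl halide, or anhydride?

ketone

The carbonyl is in the CO segment: –C(=O)– with carbon on both sides → ketone.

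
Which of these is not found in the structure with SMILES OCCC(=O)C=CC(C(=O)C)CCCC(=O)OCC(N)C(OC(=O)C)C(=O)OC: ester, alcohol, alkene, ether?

alkene: present (CH=CH — C=C double bond → alkene).
alcohol: present (HOCH2 — HO– on an sp³ carbon → alcohol).
ester: present (CH2COOCH2 — –C(=O)–O–C with C on the carbonyl side → ester).
ether: absent. In each of CH2COOCH2, CH(OCOCH3) and COOCH3, the C–O–C oxygen is adjacent to a C=O, so it belongs to an ester, not an ether.

ether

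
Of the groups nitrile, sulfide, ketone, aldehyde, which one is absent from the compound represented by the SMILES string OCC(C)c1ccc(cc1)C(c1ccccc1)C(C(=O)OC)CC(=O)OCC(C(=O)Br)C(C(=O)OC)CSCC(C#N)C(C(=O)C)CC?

sulfide: present (CH2SCH2 — C–S–C linkage → sulfide (thioether)).
nitrile: present (CH(CN) — pendant –C≡N: nitrile).
ketone: present (CH(COCH3) — pendant –COCH3: carbonyl C bonded to two carbons → ketone).
aldehyde: absent. In CH(COCH3), the carbonyl carbon is bonded to two carbons, so it is a ketone, not an aldehyde.

aldehyde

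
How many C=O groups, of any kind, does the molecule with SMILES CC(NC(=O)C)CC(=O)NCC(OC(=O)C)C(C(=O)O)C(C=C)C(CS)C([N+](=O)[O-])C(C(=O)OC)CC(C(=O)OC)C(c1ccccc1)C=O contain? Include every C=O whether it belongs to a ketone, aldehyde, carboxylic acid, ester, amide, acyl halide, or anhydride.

7

CH(NHCOCH3): amide, 1 C=O (running total 1).
CH2CONHCH2: amide, 1 C=O (running total 2).
CH(OCOCH3): ester, 1 C=O (running total 3).
CH(COOH): carboxylic acid, 1 C=O (running total 4).
CH(COOCH3): ester, 1 C=O (running total 5).
CH(COOCH3): ester, 1 C=O (running total 6).
CHO: aldehyde, 1 C=O (running total 7).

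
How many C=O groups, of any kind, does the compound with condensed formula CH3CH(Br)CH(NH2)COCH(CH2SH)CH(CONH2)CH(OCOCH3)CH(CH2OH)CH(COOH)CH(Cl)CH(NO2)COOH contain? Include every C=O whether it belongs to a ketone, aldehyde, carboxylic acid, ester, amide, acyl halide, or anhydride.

CO: ketone, 1 C=O (running total 1).
CH(CONH2): amide, 1 C=O (running total 2).
CH(OCOCH3): ester, 1 C=O (running total 3).
CH(COOH): carboxylic acid, 1 C=O (running total 4).
COOH: carboxylic acid, 1 C=O (running total 5).

5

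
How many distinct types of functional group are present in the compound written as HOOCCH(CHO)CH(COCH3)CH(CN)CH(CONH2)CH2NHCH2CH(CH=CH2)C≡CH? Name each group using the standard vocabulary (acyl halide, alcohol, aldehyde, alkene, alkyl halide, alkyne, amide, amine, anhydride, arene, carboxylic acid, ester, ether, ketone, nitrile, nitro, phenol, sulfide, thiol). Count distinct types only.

Reading the structure from left to right:
  HOOC: –COOH: carbonyl C bonded to –OH and C → carboxylic acid (the –OH is not a separate alcohol).
  CH(CHO): pendant –CHO: carbonyl C bonded to C and H → aldehyde.
  CH(COCH3): pendant –COCH3: carbonyl C bonded to two carbons → ketone.
  CH(CN): pendant –C≡N: nitrile.
  CH(CONH2): pendant –CONH2: carbonyl C bonded to C and N → amide.
  CH2NHCH2: C–N–C with sp³ carbons and no adjacent C=O → amine (secondary).
  CH(CH=CH2): pendant –CH=CH2: C=C double bond → alkene.
  C≡CH: C≡C triple bond → alkyne.
Distinct types present: aldehyde, alkene, alkyne, amide, amine, carboxylic acid, ketone, nitrile.

8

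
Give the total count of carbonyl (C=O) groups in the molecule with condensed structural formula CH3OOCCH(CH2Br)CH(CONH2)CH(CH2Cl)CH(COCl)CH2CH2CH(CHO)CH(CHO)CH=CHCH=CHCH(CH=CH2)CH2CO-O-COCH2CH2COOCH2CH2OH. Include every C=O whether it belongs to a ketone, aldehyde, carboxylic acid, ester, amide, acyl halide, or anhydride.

CH3OOC: ester, 1 C=O (running total 1).
CH(CONH2): amide, 1 C=O (running total 2).
CH(COCl): acyl halide, 1 C=O (running total 3).
CH(CHO): aldehyde, 1 C=O (running total 4).
CH(CHO): aldehyde, 1 C=O (running total 5).
CH2CO-O-COCH2: anhydride, 2 C=O (running total 7).
CH2COOCH2: ester, 1 C=O (running total 8).

8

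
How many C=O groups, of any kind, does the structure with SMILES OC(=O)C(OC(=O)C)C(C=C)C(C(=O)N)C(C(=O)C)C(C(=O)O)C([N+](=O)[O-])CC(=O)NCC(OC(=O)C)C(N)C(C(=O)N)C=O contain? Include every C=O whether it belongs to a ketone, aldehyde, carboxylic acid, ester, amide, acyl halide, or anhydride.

9

HOOC: carboxylic acid, 1 C=O (running total 1).
CH(OCOCH3): ester, 1 C=O (running total 2).
CH(CONH2): amide, 1 C=O (running total 3).
CH(COCH3): ketone, 1 C=O (running total 4).
CH(COOH): carboxylic acid, 1 C=O (running total 5).
CH2CONHCH2: amide, 1 C=O (running total 6).
CH(OCOCH3): ester, 1 C=O (running total 7).
CH(CONH2): amide, 1 C=O (running total 8).
CHO: aldehyde, 1 C=O (running total 9).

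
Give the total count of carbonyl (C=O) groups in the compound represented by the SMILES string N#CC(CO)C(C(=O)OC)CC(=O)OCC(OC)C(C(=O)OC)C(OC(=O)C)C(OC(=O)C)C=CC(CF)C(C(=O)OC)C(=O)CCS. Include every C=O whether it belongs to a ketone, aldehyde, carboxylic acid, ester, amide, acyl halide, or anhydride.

7

CH(COOCH3): ester, 1 C=O (running total 1).
CH2COOCH2: ester, 1 C=O (running total 2).
CH(COOCH3): ester, 1 C=O (running total 3).
CH(OCOCH3): ester, 1 C=O (running total 4).
CH(OCOCH3): ester, 1 C=O (running total 5).
CH(COOCH3): ester, 1 C=O (running total 6).
CO: ketone, 1 C=O (running total 7).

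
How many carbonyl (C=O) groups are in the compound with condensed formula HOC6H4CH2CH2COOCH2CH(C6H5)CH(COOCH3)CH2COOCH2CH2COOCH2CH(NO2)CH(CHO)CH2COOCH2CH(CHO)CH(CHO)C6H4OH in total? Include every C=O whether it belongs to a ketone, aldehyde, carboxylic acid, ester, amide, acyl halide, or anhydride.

8

CH2COOCH2: ester, 1 C=O (running total 1).
CH(COOCH3): ester, 1 C=O (running total 2).
CH2COOCH2: ester, 1 C=O (running total 3).
CH2COOCH2: ester, 1 C=O (running total 4).
CH(CHO): aldehyde, 1 C=O (running total 5).
CH2COOCH2: ester, 1 C=O (running total 6).
CH(CHO): aldehyde, 1 C=O (running total 7).
CH(CHO): aldehyde, 1 C=O (running total 8).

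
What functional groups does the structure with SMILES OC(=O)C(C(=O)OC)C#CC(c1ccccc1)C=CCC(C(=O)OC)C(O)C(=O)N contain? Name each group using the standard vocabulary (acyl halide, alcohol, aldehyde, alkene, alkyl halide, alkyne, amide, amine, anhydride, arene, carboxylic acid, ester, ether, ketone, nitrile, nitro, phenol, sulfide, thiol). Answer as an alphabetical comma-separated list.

alcohol, alkene, alkyne, amide, arene, carboxylic acid, ester

–COOH: carbonyl C bonded to –OH and C → carboxylic acid (the –OH is not a separate alcohol).
pendant –COOCH3: carbonyl C bonded to C and –OCH3 → ester.
C≡C triple bond → alkyne.
pendant –C6H5: benzene ring → arene.
C=C double bond → alkene.
pendant –COOCH3: carbonyl C bonded to C and –OCH3 → ester.
–OH on an sp³ carbon → alcohol (secondary).
–C(=O)NH2: carbonyl C bonded to C and to N → amide (the N is not a separate amine).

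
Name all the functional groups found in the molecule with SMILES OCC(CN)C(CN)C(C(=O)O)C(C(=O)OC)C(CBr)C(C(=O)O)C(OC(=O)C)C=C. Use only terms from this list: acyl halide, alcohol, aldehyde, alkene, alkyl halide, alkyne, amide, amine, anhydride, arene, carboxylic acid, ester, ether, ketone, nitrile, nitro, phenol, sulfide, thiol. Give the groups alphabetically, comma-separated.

Working along the chain:
  HOCH2: HO– on an sp³ carbon → alcohol.
  CH(CH2NH2): pendant –CH2NH2: N on sp³ C, no adjacent C=O → amine.
  CH(CH2NH2): pendant –CH2NH2: N on sp³ C, no adjacent C=O → amine.
  CH(COOH): pendant –COOH: carbonyl C bonded to C and –OH → carboxylic acid.
  CH(COOCH3): pendant –COOCH3: carbonyl C bonded to C and –OCH3 → ester.
  CH(CH2Br): pendant –CH2X: halogen on sp³ carbon → alkyl halide.
  CH(COOH): pendant –COOH: carbonyl C bonded to C and –OH → carboxylic acid.
  CH(OCOCH3): pendant –OC(=O)CH3: an acyloxy group → ester.
  CH=CH2: C=C double bond → alkene.

alcohol, alkene, alkyl halide, amine, carboxylic acid, ester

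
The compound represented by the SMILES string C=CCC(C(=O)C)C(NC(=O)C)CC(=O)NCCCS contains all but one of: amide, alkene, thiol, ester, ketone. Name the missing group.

ester

thiol: present (CH2SH — –SH on an sp³ carbon → thiol).
alkene: present (CH2=CH — C=C double bond → alkene).
amide: present (CH(NHCOCH3) — pendant –NHC(=O)CH3: N bonded to a carbonyl → amide (not amine)).
ketone: present (CH(COCH3) — pendant –COCH3: carbonyl C bonded to two carbons → ketone).
ester: no segment matches this pattern.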